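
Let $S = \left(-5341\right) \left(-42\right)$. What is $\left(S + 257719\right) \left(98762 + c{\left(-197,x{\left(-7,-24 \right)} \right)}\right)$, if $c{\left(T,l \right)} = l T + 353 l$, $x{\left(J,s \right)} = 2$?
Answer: $47757730034$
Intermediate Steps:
$S = 224322$
$c{\left(T,l \right)} = 353 l + T l$ ($c{\left(T,l \right)} = T l + 353 l = 353 l + T l$)
$\left(S + 257719\right) \left(98762 + c{\left(-197,x{\left(-7,-24 \right)} \right)}\right) = \left(224322 + 257719\right) \left(98762 + 2 \left(353 - 197\right)\right) = 482041 \left(98762 + 2 \cdot 156\right) = 482041 \left(98762 + 312\right) = 482041 \cdot 99074 = 47757730034$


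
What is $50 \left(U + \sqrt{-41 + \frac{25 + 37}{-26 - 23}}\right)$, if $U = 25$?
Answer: $1250 + \frac{50 i \sqrt{2071}}{7} \approx 1250.0 + 325.06 i$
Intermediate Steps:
$50 \left(U + \sqrt{-41 + \frac{25 + 37}{-26 - 23}}\right) = 50 \left(25 + \sqrt{-41 + \frac{25 + 37}{-26 - 23}}\right) = 50 \left(25 + \sqrt{-41 + \frac{62}{-49}}\right) = 50 \left(25 + \sqrt{-41 + 62 \left(- \frac{1}{49}\right)}\right) = 50 \left(25 + \sqrt{-41 - \frac{62}{49}}\right) = 50 \left(25 + \sqrt{- \frac{2071}{49}}\right) = 50 \left(25 + \frac{i \sqrt{2071}}{7}\right) = 1250 + \frac{50 i \sqrt{2071}}{7}$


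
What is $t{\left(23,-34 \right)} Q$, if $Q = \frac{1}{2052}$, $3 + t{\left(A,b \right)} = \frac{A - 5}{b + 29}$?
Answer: $- \frac{11}{3420} \approx -0.0032164$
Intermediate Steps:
$t{\left(A,b \right)} = -3 + \frac{-5 + A}{29 + b}$ ($t{\left(A,b \right)} = -3 + \frac{A - 5}{b + 29} = -3 + \frac{-5 + A}{29 + b}$)
$Q = \frac{1}{2052} \approx 0.00048733$
$t{\left(23,-34 \right)} Q = \frac{-92 + 23 - -102}{29 - 34} \cdot \frac{1}{2052} = \frac{-92 + 23 + 102}{-5} \cdot \frac{1}{2052} = \left(- \frac{1}{5}\right) 33 \cdot \frac{1}{2052} = \left(- \frac{33}{5}\right) \frac{1}{2052} = - \frac{11}{3420}$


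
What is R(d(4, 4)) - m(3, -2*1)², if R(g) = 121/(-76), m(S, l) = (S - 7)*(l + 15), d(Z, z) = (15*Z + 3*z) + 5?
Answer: -205625/76 ≈ -2705.6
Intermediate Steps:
d(Z, z) = 5 + 3*z + 15*Z (d(Z, z) = (3*z + 15*Z) + 5 = 5 + 3*z + 15*Z)
m(S, l) = (-7 + S)*(15 + l)
R(g) = -121/76 (R(g) = 121*(-1/76) = -121/76)
R(d(4, 4)) - m(3, -2*1)² = -121/76 - (-105 - (-14) + 15*3 + 3*(-2*1))² = -121/76 - (-105 - 7*(-2) + 45 + 3*(-2))² = -121/76 - (-105 + 14 + 45 - 6)² = -121/76 - 1*(-52)² = -121/76 - 1*2704 = -121/76 - 2704 = -205625/76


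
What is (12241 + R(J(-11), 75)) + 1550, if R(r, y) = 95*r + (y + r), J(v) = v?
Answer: 12810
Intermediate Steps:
R(r, y) = y + 96*r (R(r, y) = 95*r + (r + y) = y + 96*r)
(12241 + R(J(-11), 75)) + 1550 = (12241 + (75 + 96*(-11))) + 1550 = (12241 + (75 - 1056)) + 1550 = (12241 - 981) + 1550 = 11260 + 1550 = 12810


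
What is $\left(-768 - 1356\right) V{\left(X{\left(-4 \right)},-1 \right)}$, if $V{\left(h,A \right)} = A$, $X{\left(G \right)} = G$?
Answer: $2124$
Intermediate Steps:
$\left(-768 - 1356\right) V{\left(X{\left(-4 \right)},-1 \right)} = \left(-768 - 1356\right) \left(-1\right) = \left(-2124\right) \left(-1\right) = 2124$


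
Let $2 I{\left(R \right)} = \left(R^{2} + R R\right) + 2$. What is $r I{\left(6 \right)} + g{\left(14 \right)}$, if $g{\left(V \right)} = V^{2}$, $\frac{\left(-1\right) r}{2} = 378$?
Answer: $-27776$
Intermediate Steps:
$r = -756$ ($r = \left(-2\right) 378 = -756$)
$I{\left(R \right)} = 1 + R^{2}$ ($I{\left(R \right)} = \frac{\left(R^{2} + R R\right) + 2}{2} = \frac{\left(R^{2} + R^{2}\right) + 2}{2} = \frac{2 R^{2} + 2}{2} = \frac{2 + 2 R^{2}}{2} = 1 + R^{2}$)
$r I{\left(6 \right)} + g{\left(14 \right)} = - 756 \left(1 + 6^{2}\right) + 14^{2} = - 756 \left(1 + 36\right) + 196 = \left(-756\right) 37 + 196 = -27972 + 196 = -27776$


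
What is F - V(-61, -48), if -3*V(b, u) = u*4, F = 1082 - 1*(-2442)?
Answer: 3460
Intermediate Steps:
F = 3524 (F = 1082 + 2442 = 3524)
V(b, u) = -4*u/3 (V(b, u) = -u*4/3 = -4*u/3)
F - V(-61, -48) = 3524 - (-4)*(-48)/3 = 3524 - 1*64 = 3524 - 64 = 3460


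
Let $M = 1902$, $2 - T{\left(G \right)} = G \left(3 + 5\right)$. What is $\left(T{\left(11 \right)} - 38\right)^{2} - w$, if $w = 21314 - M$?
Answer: $-4036$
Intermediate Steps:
$T{\left(G \right)} = 2 - 8 G$ ($T{\left(G \right)} = 2 - G \left(3 + 5\right) = 2 - G 8 = 2 - 8 G$)
$w = 19412$ ($w = 21314 - 1902 = 19412$)
$\left(T{\left(11 \right)} - 38\right)^{2} - w = \left(\left(2 - 88\right) - 38\right)^{2} - 19412 = \left(-86 - 38\right)^{2} - 19412 = \left(-124\right)^{2} - 19412 = 15376 - 19412 = -4036$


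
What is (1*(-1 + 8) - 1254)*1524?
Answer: -1900428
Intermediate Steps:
(1*(-1 + 8) - 1254)*1524 = (1*7 - 1254)*1524 = (7 - 1254)*1524 = -1247*1524 = -1900428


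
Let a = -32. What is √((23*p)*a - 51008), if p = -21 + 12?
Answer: 4*I*√2774 ≈ 210.68*I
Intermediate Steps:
p = -9
√((23*p)*a - 51008) = √((23*(-9))*(-32) - 51008) = √(-207*(-32) - 51008) = √(6624 - 51008) = √(-44384) = 4*I*√2774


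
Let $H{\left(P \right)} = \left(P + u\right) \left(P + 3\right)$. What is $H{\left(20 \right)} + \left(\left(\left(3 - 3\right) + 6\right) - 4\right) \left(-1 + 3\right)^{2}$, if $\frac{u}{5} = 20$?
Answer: $2768$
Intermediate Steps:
$u = 100$ ($u = 5 \cdot 20 = 100$)
$H{\left(P \right)} = \left(3 + P\right) \left(100 + P\right)$ ($H{\left(P \right)} = \left(P + 100\right) \left(P + 3\right) = \left(100 + P\right) \left(3 + P\right) = \left(3 + P\right) \left(100 + P\right)$)
$H{\left(20 \right)} + \left(\left(\left(3 - 3\right) + 6\right) - 4\right) \left(-1 + 3\right)^{2} = \left(300 + 20^{2} + 103 \cdot 20\right) + \left(\left(\left(3 - 3\right) + 6\right) - 4\right) \left(-1 + 3\right)^{2} = \left(300 + 400 + 2060\right) + \left(\left(0 + 6\right) - 4\right) 2^{2} = 2760 + \left(6 - 4\right) 4 = 2760 + 2 \cdot 4 = 2760 + 8 = 2768$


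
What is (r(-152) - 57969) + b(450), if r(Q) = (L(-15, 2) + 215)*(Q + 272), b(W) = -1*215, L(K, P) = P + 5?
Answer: -31544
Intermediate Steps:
L(K, P) = 5 + P
b(W) = -215
r(Q) = 60384 + 222*Q (r(Q) = ((5 + 2) + 215)*(Q + 272) = (7 + 215)*(272 + Q) = 222*(272 + Q) = 60384 + 222*Q)
(r(-152) - 57969) + b(450) = ((60384 + 222*(-152)) - 57969) - 215 = ((60384 - 33744) - 57969) - 215 = (26640 - 57969) - 215 = -31329 - 215 = -31544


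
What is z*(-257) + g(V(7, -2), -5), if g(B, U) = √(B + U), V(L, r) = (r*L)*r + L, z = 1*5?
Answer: -1285 + √30 ≈ -1279.5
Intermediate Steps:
z = 5
V(L, r) = L + L*r² (V(L, r) = (L*r)*r + L = L*r² + L = L + L*r²)
z*(-257) + g(V(7, -2), -5) = 5*(-257) + √(7*(1 + (-2)²) - 5) = -1285 + √(7*(1 + 4) - 5) = -1285 + √(7*5 - 5) = -1285 + √(35 - 5) = -1285 + √30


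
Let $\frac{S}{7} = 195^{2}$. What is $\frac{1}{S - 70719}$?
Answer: $\frac{1}{195456} \approx 5.1162 \cdot 10^{-6}$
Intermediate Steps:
$S = 266175$ ($S = 7 \cdot 195^{2} = 7 \cdot 38025 = 266175$)
$\frac{1}{S - 70719} = \frac{1}{266175 - 70719} = \frac{1}{195456}$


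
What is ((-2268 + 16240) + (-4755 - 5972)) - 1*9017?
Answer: -5772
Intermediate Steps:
((-2268 + 16240) + (-4755 - 5972)) - 1*9017 = (13972 - 10727) - 9017 = 3245 - 9017 = -5772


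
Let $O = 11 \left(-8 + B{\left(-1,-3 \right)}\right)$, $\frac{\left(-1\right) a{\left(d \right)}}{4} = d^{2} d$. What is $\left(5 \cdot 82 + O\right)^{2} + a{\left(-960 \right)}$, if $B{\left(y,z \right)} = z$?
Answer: $3539027521$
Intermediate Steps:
$a{\left(d \right)} = - 4 d^{3}$ ($a{\left(d \right)} = - 4 d^{2} d = - 4 d^{3}$)
$O = -121$ ($O = 11 \left(-8 - 3\right) = 11 \left(-11\right) = -121$)
$\left(5 \cdot 82 + O\right)^{2} + a{\left(-960 \right)} = \left(5 \cdot 82 - 121\right)^{2} - 4 \left(-960\right)^{3} = \left(410 - 121\right)^{2} - -3538944000 = 289^{2} + 3538944000 = 83521 + 3538944000 = 3539027521$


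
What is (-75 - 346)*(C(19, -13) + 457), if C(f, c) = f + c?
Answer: -194923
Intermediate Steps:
C(f, c) = c + f
(-75 - 346)*(C(19, -13) + 457) = (-75 - 346)*((-13 + 19) + 457) = -421*(6 + 457) = -421*463 = -194923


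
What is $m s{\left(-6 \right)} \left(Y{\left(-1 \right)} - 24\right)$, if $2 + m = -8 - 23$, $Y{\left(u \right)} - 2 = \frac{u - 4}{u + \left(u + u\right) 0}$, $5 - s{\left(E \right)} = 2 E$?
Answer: $9537$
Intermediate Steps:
$s{\left(E \right)} = 5 - 2 E$
$Y{\left(u \right)} = 2 + \frac{-4 + u}{u}$ ($Y{\left(u \right)} = 2 + \frac{u - 4}{u + \left(u + u\right) 0} = 2 + \frac{-4 + u}{u + 2 u 0} = 2 + \frac{-4 + u}{u + 0} = 2 + \frac{-4 + u}{u}$)
$m = -33$ ($m = -2 - 31 = -33$)
$m s{\left(-6 \right)} \left(Y{\left(-1 \right)} - 24\right) = - 33 \left(5 - -12\right) \left(\left(3 - \frac{4}{-1}\right) - 24\right) = - 33 \left(5 + 12\right) \left(\left(3 - -4\right) - 24\right) = \left(-33\right) 17 \left(\left(3 + 4\right) - 24\right) = - 561 \left(7 - 24\right) = \left(-561\right) \left(-17\right) = 9537$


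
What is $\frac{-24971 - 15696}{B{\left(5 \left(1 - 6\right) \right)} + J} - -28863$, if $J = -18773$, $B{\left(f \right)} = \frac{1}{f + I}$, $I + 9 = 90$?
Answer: $\frac{30345574033}{1051287} \approx 28865.0$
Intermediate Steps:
$I = 81$ ($I = -9 + 90 = 81$)
$B{\left(f \right)} = \frac{1}{81 + f}$ ($B{\left(f \right)} = \frac{1}{f + 81} = \frac{1}{81 + f}$)
$\frac{-24971 - 15696}{B{\left(5 \left(1 - 6\right) \right)} + J} - -28863 = \frac{-24971 - 15696}{\frac{1}{81 + 5 \left(1 - 6\right)} - 18773} - -28863 = - \frac{40667}{\frac{1}{81 + 5 \left(-5\right)} - 18773} + 28863 = - \frac{40667}{\frac{1}{81 - 25} - 18773} + 28863 = - \frac{40667}{\frac{1}{56} - 18773} + 28863 = - \frac{40667}{- \frac{1051287}{56}} + 28863 = \left(-40667\right) \left(- \frac{56}{1051287}\right) + 28863 = \frac{2277352}{1051287} + 28863 = \frac{30345574033}{1051287}$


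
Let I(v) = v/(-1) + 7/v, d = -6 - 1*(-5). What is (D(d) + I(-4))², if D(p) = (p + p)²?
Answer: 625/16 ≈ 39.063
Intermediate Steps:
d = -1 (d = -6 + 5 = -1)
D(p) = 4*p² (D(p) = (2*p)² = 4*p²)
I(v) = -v + 7/v (I(v) = v*(-1) + 7/v = -v + 7/v)
(D(d) + I(-4))² = (4*(-1)² + (-1*(-4) + 7/(-4)))² = (4*1 + (4 + 7*(-¼)))² = (4 + (4 - 7/4))² = (4 + 9/4)² = (25/4)² = 625/16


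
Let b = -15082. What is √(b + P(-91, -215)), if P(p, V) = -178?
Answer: 2*I*√3815 ≈ 123.53*I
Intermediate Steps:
√(b + P(-91, -215)) = √(-15082 - 178) = √(-15260) = 2*I*√3815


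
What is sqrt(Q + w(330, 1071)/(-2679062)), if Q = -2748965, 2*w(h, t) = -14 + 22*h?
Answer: I*sqrt(19730347728015403086)/2679062 ≈ 1658.0*I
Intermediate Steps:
w(h, t) = -7 + 11*h (w(h, t) = (-14 + 22*h)/2 = -7 + 11*h)
sqrt(Q + w(330, 1071)/(-2679062)) = sqrt(-2748965 + (-7 + 11*330)/(-2679062)) = sqrt(-2748965 + (-7 + 3630)*(-1/2679062)) = sqrt(-2748965 + 3623*(-1/2679062)) = sqrt(-2748965 - 3623/2679062) = sqrt(-7364647674453/2679062) = I*sqrt(19730347728015403086)/2679062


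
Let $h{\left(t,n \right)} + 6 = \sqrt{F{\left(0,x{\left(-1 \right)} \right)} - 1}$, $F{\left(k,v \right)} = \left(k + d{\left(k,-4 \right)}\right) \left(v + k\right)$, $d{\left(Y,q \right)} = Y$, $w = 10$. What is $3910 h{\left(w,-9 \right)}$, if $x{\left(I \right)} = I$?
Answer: $-23460 + 3910 i \approx -23460.0 + 3910.0 i$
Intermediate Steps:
$F{\left(k,v \right)} = 2 k \left(k + v\right)$ ($F{\left(k,v \right)} = \left(k + k\right) \left(v + k\right) = 2 k \left(k + v\right)$)
$h{\left(t,n \right)} = -6 + i$ ($h{\left(t,n \right)} = -6 + \sqrt{2 \cdot 0 \left(0 - 1\right) - 1} = -6 + \sqrt{2 \cdot 0 \left(-1\right) - 1} = -6 + \sqrt{0 - 1} = -6 + \sqrt{-1} = -6 + i$)
$3910 h{\left(w,-9 \right)} = 3910 \left(-6 + i\right) = -23460 + 3910 i$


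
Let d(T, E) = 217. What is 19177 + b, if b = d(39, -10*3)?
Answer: 19394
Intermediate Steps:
b = 217
19177 + b = 19177 + 217 = 19394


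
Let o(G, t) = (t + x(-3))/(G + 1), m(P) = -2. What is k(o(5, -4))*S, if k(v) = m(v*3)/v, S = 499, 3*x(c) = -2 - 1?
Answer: 5988/5 ≈ 1197.6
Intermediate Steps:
x(c) = -1 (x(c) = (-2 - 1)/3 = (1/3)*(-3) = -1)
o(G, t) = (-1 + t)/(1 + G) (o(G, t) = (t - 1)/(G + 1) = (-1 + t)/(1 + G))
k(v) = -2/v
k(o(5, -4))*S = -2*(1 + 5)/(-1 - 4)*499 = -2/(-5/6)*499 = -2*(-6/5)*499 = (12/5)*499 = 5988/5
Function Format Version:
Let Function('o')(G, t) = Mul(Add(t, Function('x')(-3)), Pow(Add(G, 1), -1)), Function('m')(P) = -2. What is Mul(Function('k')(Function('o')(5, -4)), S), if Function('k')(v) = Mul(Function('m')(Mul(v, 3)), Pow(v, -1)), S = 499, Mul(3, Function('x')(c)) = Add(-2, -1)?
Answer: Rational(5988, 5) ≈ 1197.6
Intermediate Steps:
Function('x')(c) = -1 (Function('x')(c) = Mul(Rational(1, 3), Add(-2, -1)) = Mul(Rational(1, 3), -3) = -1)
Function('o')(G, t) = Mul(Pow(Add(1, G), -1), Add(-1, t)) (Function('o')(G, t) = Mul(Add(t, -1), Pow(Add(G, 1), -1)) = Mul(Add(-1, t), Pow(Add(1, G), -1)) = Mul(Pow(Add(1, G), -1), Add(-1, t)))
Function('k')(v) = Mul(-2, Pow(v, -1))
Mul(Function('k')(Function('o')(5, -4)), S) = Mul(Mul(-2, Pow(Mul(Pow(Add(1, 5), -1), Add(-1, -4)), -1)), 499) = Mul(Mul(-2, Pow(Mul(Pow(6, -1), -5), -1)), 499) = Mul(Mul(-2, Pow(Mul(Rational(1, 6), -5), -1)), 499) = Mul(Mul(-2, Pow(Rational(-5, 6), -1)), 499) = Mul(Mul(-2, Rational(-6, 5)), 499) = Mul(Rational(12, 5), 499) = Rational(5988, 5)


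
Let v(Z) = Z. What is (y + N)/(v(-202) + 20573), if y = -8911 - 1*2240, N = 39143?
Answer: 27992/20371 ≈ 1.3741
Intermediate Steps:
y = -11151 (y = -8911 - 2240 = -11151)
(y + N)/(v(-202) + 20573) = (-11151 + 39143)/(-202 + 20573) = 27992/20371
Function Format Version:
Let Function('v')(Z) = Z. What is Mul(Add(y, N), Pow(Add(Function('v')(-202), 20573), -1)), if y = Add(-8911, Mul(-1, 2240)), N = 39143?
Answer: Rational(27992, 20371) ≈ 1.3741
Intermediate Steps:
y = -11151 (y = Add(-8911, -2240) = -11151)
Mul(Add(y, N), Pow(Add(Function('v')(-202), 20573), -1)) = Mul(Add(-11151, 39143), Pow(Add(-202, 20573), -1)) = Mul(27992, Pow(20371, -1)) = Mul(27992, Rational(1, 20371)) = Rational(27992, 20371)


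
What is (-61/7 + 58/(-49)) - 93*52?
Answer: -237449/49 ≈ -4845.9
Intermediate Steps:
(-61/7 + 58/(-49)) - 93*52 = (-61*⅐ + 58*(-1/49)) - 4836 = (-61/7 - 58/49) - 4836 = -485/49 - 4836 = -237449/49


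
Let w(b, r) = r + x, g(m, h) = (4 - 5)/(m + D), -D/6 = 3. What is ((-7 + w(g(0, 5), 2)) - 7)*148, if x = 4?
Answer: -1184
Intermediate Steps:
D = -18 (D = -6*3 = -18)
g(m, h) = -1/(-18 + m) (g(m, h) = (4 - 5)/(m - 18) = -1/(-18 + m))
w(b, r) = 4 + r (w(b, r) = r + 4 = 4 + r)
((-7 + w(g(0, 5), 2)) - 7)*148 = ((-7 + (4 + 2)) - 7)*148 = ((-7 + 6) - 7)*148 = (-1 - 7)*148 = -8*148 = -1184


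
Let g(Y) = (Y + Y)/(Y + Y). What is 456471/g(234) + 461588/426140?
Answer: 48630253382/106535 ≈ 4.5647e+5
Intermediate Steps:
g(Y) = 1 (g(Y) = (2*Y)/((2*Y)) = (2*Y)*(1/(2*Y)) = 1)
456471/g(234) + 461588/426140 = 456471/1 + 461588/426140 = 456471*1 + 461588*(1/426140) = 456471 + 115397/106535 = 48630253382/106535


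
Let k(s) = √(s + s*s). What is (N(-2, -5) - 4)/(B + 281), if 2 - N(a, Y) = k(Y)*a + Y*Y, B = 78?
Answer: -27/359 + 4*√5/359 ≈ -0.050295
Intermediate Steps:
k(s) = √(s + s²)
N(a, Y) = 2 - Y² - a*√(Y*(1 + Y)) (N(a, Y) = 2 - (√(Y*(1 + Y))*a + Y*Y) = 2 - (a*√(Y*(1 + Y)) + Y²) = 2 - (Y² + a*√(Y*(1 + Y))) = 2 + (-Y² - a*√(Y*(1 + Y))) = 2 - Y² - a*√(Y*(1 + Y)))
(N(-2, -5) - 4)/(B + 281) = ((2 - 1*(-5)² - 1*(-2)*√(-5*(1 - 5))) - 4)/(78 + 281) = ((2 - 1*25 - 1*(-2)*√(-5*(-4))) - 4)/359 = ((2 - 25 - 1*(-2)*√20) - 4)*(1/359) = ((2 - 25 - 1*(-2)*2*√5) - 4)*(1/359) = ((2 - 25 + 4*√5) - 4)*(1/359) = ((-23 + 4*√5) - 4)*(1/359) = (-27 + 4*√5)*(1/359) = -27/359 + 4*√5/359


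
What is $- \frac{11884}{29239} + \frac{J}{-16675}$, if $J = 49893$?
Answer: $- \frac{1656987127}{487560325} \approx -3.3985$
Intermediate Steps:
$- \frac{11884}{29239} + \frac{J}{-16675} = - \frac{11884}{29239} + \frac{49893}{-16675} = \left(-11884\right) \frac{1}{29239} + 49893 \left(- \frac{1}{16675}\right) = - \frac{11884}{29239} - \frac{49893}{16675} = - \frac{1656987127}{487560325}$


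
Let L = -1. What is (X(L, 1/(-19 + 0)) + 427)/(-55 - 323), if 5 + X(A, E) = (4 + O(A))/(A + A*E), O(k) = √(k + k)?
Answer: -1880/1701 + 19*I*√2/6804 ≈ -1.1052 + 0.0039492*I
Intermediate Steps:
O(k) = √2*√k (O(k) = √(2*k) = √2*√k)
X(A, E) = -5 + (4 + √2*√A)/(A + A*E)
(X(L, 1/(-19 + 0)) + 427)/(-55 - 323) = ((4 - 5*(-1) + √2*√(-1) - 5*(-1)/(-19 + 0))/((-1)*(1 + 1/(-19 + 0))) + 427)/(-55 - 323) = (-(4 + 5 + √2*I - 5*(-1)/(-19))/(1 + 1/(-19)) + 427)/(-378) = (-(4 + 5 + I*√2 - 5*(-1)*(-1/19))/(1 - 1/19) + 427)*(-1/378) = (-(4 + 5 + I*√2 - 5/19)/18/19 + 427)*(-1/378) = (-1*19/18*(166/19 + I*√2) + 427)*(-1/378) = ((-83/9 - 19*I*√2/18) + 427)*(-1/378) = (3760/9 - 19*I*√2/18)*(-1/378) = -1880/1701 + 19*I*√2/6804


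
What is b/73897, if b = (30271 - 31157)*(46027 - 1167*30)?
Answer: -9761062/73897 ≈ -132.09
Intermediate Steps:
b = -9761062 (b = -886*(46027 - 35010) = -886*11017 = -9761062)
b/73897 = -9761062/73897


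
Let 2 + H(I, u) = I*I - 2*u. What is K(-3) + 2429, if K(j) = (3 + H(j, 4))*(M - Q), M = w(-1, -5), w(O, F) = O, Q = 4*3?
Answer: 2403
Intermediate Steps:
Q = 12
M = -1
H(I, u) = -2 + I² - 2*u (H(I, u) = -2 + (I*I - 2*u) = -2 + (I² - 2*u) = -2 + I² - 2*u)
K(j) = 91 - 13*j² (K(j) = (3 + (-2 + j² - 2*4))*(-1 - 1*12) = (3 + (-2 + j² - 8))*(-1 - 12) = (3 + (-10 + j²))*(-13) = (-7 + j²)*(-13) = 91 - 13*j²)
K(-3) + 2429 = (91 - 13*(-3)²) + 2429 = (91 - 13*9) + 2429 = (91 - 117) + 2429 = -26 + 2429 = 2403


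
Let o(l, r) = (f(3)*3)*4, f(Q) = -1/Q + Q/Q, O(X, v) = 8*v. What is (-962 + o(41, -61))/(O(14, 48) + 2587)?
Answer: -954/2971 ≈ -0.32110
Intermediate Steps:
f(Q) = 1 - 1/Q (f(Q) = -1/Q + 1 = 1 - 1/Q)
o(l, r) = 8 (o(l, r) = (((-1 + 3)/3)*3)*4 = (((⅓)*2)*3)*4 = ((⅔)*3)*4 = 2*4 = 8)
(-962 + o(41, -61))/(O(14, 48) + 2587) = (-962 + 8)/(8*48 + 2587) = -954/(384 + 2587) = -954/2971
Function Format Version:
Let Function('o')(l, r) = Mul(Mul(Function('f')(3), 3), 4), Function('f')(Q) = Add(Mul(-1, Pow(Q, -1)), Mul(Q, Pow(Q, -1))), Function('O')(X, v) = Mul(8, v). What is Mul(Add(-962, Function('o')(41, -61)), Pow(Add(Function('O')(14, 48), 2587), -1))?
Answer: Rational(-954, 2971) ≈ -0.32110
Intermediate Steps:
Function('f')(Q) = Add(1, Mul(-1, Pow(Q, -1))) (Function('f')(Q) = Add(Mul(-1, Pow(Q, -1)), 1) = Add(1, Mul(-1, Pow(Q, -1))))
Function('o')(l, r) = 8 (Function('o')(l, r) = Mul(Mul(Mul(Pow(3, -1), Add(-1, 3)), 3), 4) = Mul(Mul(Mul(Rational(1, 3), 2), 3), 4) = Mul(Mul(Rational(2, 3), 3), 4) = Mul(2, 4) = 8)
Mul(Add(-962, Function('o')(41, -61)), Pow(Add(Function('O')(14, 48), 2587), -1)) = Mul(Add(-962, 8), Pow(Add(Mul(8, 48), 2587), -1)) = Mul(-954, Pow(Add(384, 2587), -1)) = Mul(-954, Pow(2971, -1)) = Mul(-954, Rational(1, 2971)) = Rational(-954, 2971)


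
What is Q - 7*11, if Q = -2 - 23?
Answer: -102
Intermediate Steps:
Q = -25
Q - 7*11 = -25 - 7*11 = -25 - 77 = -102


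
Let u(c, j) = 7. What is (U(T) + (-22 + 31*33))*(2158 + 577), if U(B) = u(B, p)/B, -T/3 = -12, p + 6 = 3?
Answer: 98577605/36 ≈ 2.7383e+6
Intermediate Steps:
p = -3 (p = -6 + 3 = -3)
T = 36 (T = -3*(-12) = 36)
U(B) = 7/B
(U(T) + (-22 + 31*33))*(2158 + 577) = (7/36 + (-22 + 31*33))*(2158 + 577) = (7*(1/36) + (-22 + 1023))*2735 = (7/36 + 1001)*2735 = (36043/36)*2735 = 98577605/36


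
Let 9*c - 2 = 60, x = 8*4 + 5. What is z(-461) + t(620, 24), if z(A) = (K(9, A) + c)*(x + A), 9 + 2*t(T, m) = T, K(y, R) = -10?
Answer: 29243/18 ≈ 1624.6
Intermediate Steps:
x = 37 (x = 32 + 5 = 37)
t(T, m) = -9/2 + T/2
c = 62/9 (c = 2/9 + (⅑)*60 = 2/9 + 20/3 = 62/9 ≈ 6.8889)
z(A) = -1036/9 - 28*A/9 (z(A) = (-10 + 62/9)*(37 + A) = -28*(37 + A)/9 = -1036/9 - 28*A/9)
z(-461) + t(620, 24) = (-1036/9 - 28/9*(-461)) + (-9/2 + (½)*620) = (-1036/9 + 12908/9) + (-9/2 + 310) = 11872/9 + 611/2 = 29243/18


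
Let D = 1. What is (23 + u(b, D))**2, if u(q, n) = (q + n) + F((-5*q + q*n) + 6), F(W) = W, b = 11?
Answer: 9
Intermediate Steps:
u(q, n) = 6 + n - 4*q + n*q (u(q, n) = (q + n) + ((-5*q + q*n) + 6) = (n + q) + ((-5*q + n*q) + 6) = (n + q) + (6 - 5*q + n*q) = 6 + n - 4*q + n*q)
(23 + u(b, D))**2 = (23 + (6 + 1 - 4*11 + 1*11))**2 = (23 + (6 + 1 - 44 + 11))**2 = (23 - 26)**2 = (-3)**2 = 9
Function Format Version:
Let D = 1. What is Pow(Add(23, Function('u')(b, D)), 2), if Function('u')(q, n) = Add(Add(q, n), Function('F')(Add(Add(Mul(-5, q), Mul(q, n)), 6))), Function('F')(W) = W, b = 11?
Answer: 9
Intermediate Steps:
Function('u')(q, n) = Add(6, n, Mul(-4, q), Mul(n, q)) (Function('u')(q, n) = Add(Add(q, n), Add(Add(Mul(-5, q), Mul(q, n)), 6)) = Add(Add(n, q), Add(Add(Mul(-5, q), Mul(n, q)), 6)) = Add(Add(n, q), Add(6, Mul(-5, q), Mul(n, q))) = Add(6, n, Mul(-4, q), Mul(n, q)))
Pow(Add(23, Function('u')(b, D)), 2) = Pow(Add(23, Add(6, 1, Mul(-4, 11), Mul(1, 11))), 2) = Pow(Add(23, Add(6, 1, -44, 11)), 2) = Pow(Add(23, -26), 2) = Pow(-3, 2) = 9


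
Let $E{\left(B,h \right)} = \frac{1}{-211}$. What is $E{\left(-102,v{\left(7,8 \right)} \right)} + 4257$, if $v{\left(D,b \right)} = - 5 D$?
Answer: $\frac{898226}{211} \approx 4257.0$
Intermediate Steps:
$E{\left(B,h \right)} = - \frac{1}{211}$
$E{\left(-102,v{\left(7,8 \right)} \right)} + 4257 = - \frac{1}{211} + 4257 = \frac{898226}{211}$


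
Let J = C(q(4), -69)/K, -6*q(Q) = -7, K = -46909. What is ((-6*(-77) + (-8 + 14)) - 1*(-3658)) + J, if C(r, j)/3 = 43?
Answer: 193546405/46909 ≈ 4126.0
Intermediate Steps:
q(Q) = 7/6 (q(Q) = -1/6*(-7) = 7/6)
C(r, j) = 129 (C(r, j) = 3*43 = 129)
J = -129/46909 (J = 129/(-46909) = 129*(-1/46909) = -129/46909 ≈ -0.0027500)
((-6*(-77) + (-8 + 14)) - 1*(-3658)) + J = ((-6*(-77) + (-8 + 14)) - 1*(-3658)) - 129/46909 = ((462 + 6) + 3658) - 129/46909 = (468 + 3658) - 129/46909 = 4126 - 129/46909 = 193546405/46909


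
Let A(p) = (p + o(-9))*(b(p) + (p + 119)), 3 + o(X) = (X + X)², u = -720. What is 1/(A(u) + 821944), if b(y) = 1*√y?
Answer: 1061743/1127412822769 + 4788*I*√5/1127412822769 ≈ 9.4175e-7 + 9.4963e-9*I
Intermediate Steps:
b(y) = √y
o(X) = -3 + 4*X² (o(X) = -3 + (X + X)² = -3 + (2*X)² = -3 + 4*X²)
A(p) = (321 + p)*(119 + p + √p) (A(p) = (p + (-3 + 4*(-9)²))*(√p + (p + 119)) = (p + (-3 + 4*81))*(√p + (119 + p)) = (p + (-3 + 324))*(119 + p + √p) = (p + 321)*(119 + p + √p) = (321 + p)*(119 + p + √p))
1/(A(u) + 821944) = 1/((38199 + (-720)² + (-720)^(3/2) + 321*√(-720) + 440*(-720)) + 821944) = 1/((38199 + 518400 - 8640*I*√5 + 321*(12*I*√5) - 316800) + 821944) = 1/((38199 + 518400 - 8640*I*√5 + 3852*I*√5 - 316800) + 821944) = 1/((239799 - 4788*I*√5) + 821944) = 1/(1061743 - 4788*I*√5)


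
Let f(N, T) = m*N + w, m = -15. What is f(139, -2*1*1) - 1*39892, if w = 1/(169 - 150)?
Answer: -797562/19 ≈ -41977.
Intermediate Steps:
w = 1/19 ≈ 0.052632
f(N, T) = 1/19 - 15*N (f(N, T) = -15*N + 1/19 = 1/19 - 15*N)
f(139, -2*1*1) - 1*39892 = (1/19 - 15*139) - 1*39892 = (1/19 - 2085) - 39892 = -39614/19 - 39892 = -797562/19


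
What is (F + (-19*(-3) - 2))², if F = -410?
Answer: 126025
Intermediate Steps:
(F + (-19*(-3) - 2))² = (-410 + (-19*(-3) - 2))² = (-410 + (57 - 2))² = (-410 + 55)² = (-355)² = 126025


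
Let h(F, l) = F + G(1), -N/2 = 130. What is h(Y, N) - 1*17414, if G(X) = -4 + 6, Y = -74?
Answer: -17486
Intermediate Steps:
G(X) = 2
N = -260 (N = -2*130 = -260)
h(F, l) = 2 + F (h(F, l) = F + 2 = 2 + F)
h(Y, N) - 1*17414 = (2 - 74) - 1*17414 = -72 - 17414 = -17486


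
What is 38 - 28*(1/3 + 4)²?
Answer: -4390/9 ≈ -487.78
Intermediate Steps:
38 - 28*(1/3 + 4)² = 38 - 28*(1*(⅓) + 4)² = 38 - 28*(⅓ + 4)² = 38 - 28*(13/3)² = 38 - 28*169/9 = 38 - 4732/9 = -4390/9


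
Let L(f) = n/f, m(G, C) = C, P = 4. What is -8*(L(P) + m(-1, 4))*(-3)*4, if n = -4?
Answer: 288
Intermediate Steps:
L(f) = -4/f
-8*(L(P) + m(-1, 4))*(-3)*4 = -8*(-4/4 + 4)*(-3)*4 = -8*(-4*¼ + 4)*(-3)*4 = -8*(-1 + 4)*(-3)*4 = -24*(-3)*4 = -8*(-9)*4 = 72*4 = 288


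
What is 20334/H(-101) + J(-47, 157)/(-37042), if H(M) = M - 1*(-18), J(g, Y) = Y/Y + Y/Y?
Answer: -376606097/1537243 ≈ -244.99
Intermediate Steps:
J(g, Y) = 2 (J(g, Y) = 1 + 1 = 2)
H(M) = 18 + M (H(M) = M + 18 = 18 + M)
20334/H(-101) + J(-47, 157)/(-37042) = 20334/(18 - 101) + 2/(-37042) = 20334/(-83) + 2*(-1/37042) = 20334*(-1/83) - 1/18521 = -20334/83 - 1/18521 = -376606097/1537243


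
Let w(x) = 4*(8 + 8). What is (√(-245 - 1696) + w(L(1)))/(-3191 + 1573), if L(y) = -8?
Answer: -32/809 - I*√1941/1618 ≈ -0.039555 - 0.027229*I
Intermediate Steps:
w(x) = 64 (w(x) = 4*16 = 64)
(√(-245 - 1696) + w(L(1)))/(-3191 + 1573) = (√(-245 - 1696) + 64)/(-3191 + 1573) = (√(-1941) + 64)/(-1618) = (I*√1941 + 64)*(-1/1618) = (64 + I*√1941)*(-1/1618) = -32/809 - I*√1941/1618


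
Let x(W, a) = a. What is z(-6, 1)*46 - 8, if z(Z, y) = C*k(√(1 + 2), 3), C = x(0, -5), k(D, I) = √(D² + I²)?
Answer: -8 - 460*√3 ≈ -804.74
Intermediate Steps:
C = -5
z(Z, y) = -10*√3 (z(Z, y) = -5*√((√(1 + 2))² + 3²) = -5*√((√3)² + 9) = -5*√(3 + 9) = -10*√3)
z(-6, 1)*46 - 8 = -10*√3*46 - 8 = -460*√3 - 8 = -8 - 460*√3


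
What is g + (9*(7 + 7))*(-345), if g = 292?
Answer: -43178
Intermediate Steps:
g + (9*(7 + 7))*(-345) = 292 + (9*(7 + 7))*(-345) = 292 + (9*14)*(-345) = 292 + 126*(-345) = 292 - 43470 = -43178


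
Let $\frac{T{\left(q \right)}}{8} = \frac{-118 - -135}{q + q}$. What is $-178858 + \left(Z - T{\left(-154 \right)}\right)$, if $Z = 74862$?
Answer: $- \frac{8007658}{77} \approx -1.04 \cdot 10^{5}$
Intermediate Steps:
$T{\left(q \right)} = \frac{68}{q}$ ($T{\left(q \right)} = 8 \frac{-118 - -135}{q + q} = 8 \frac{-118 + 135}{2 q} = 8 \cdot 17 \frac{1}{2 q} = 8 \frac{17}{2 q} = \frac{68}{q}$)
$-178858 + \left(Z - T{\left(-154 \right)}\right) = -178858 + \left(74862 - \frac{68}{-154}\right) = -178858 + \left(74862 - 68 \left(- \frac{1}{154}\right)\right) = -178858 + \left(74862 - - \frac{34}{77}\right) = -178858 + \left(74862 + \frac{34}{77}\right) = -178858 + \frac{5764408}{77} = - \frac{8007658}{77}$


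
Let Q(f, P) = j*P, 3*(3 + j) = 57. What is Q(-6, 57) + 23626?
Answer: 24538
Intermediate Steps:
j = 16 (j = -3 + (1/3)*57 = -3 + 19 = 16)
Q(f, P) = 16*P
Q(-6, 57) + 23626 = 16*57 + 23626 = 912 + 23626 = 24538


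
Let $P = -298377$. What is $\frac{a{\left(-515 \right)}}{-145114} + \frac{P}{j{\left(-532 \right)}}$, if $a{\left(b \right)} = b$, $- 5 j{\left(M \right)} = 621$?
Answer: $\frac{8018285915}{3337622} \approx 2402.4$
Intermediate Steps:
$j{\left(M \right)} = - \frac{621}{5}$ ($j{\left(M \right)} = \left(- \frac{1}{5}\right) 621 = - \frac{621}{5}$)
$\frac{a{\left(-515 \right)}}{-145114} + \frac{P}{j{\left(-532 \right)}} = - \frac{515}{-145114} - \frac{298377}{- \frac{621}{5}} = \left(-515\right) \left(- \frac{1}{145114}\right) - - \frac{55255}{23} = \frac{515}{145114} + \frac{55255}{23} = \frac{8018285915}{3337622}$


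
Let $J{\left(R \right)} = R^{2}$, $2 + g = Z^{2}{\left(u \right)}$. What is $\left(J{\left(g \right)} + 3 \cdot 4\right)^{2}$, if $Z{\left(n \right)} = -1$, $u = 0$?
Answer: $169$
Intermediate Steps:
$g = -1$ ($g = -2 + \left(-1\right)^{2} = -2 + 1 = -1$)
$\left(J{\left(g \right)} + 3 \cdot 4\right)^{2} = \left(\left(-1\right)^{2} + 3 \cdot 4\right)^{2} = \left(1 + 12\right)^{2} = 13^{2} = 169$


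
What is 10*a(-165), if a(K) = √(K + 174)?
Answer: 30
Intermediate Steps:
a(K) = √(174 + K)
10*a(-165) = 10*√(174 - 165) = 10*√9 = 10*3 = 30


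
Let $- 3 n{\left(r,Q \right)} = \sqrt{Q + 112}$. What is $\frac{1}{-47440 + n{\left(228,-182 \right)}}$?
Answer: $- \frac{42696}{2025498247} + \frac{3 i \sqrt{70}}{20254982470} \approx -2.1079 \cdot 10^{-5} + 1.2392 \cdot 10^{-9} i$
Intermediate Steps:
$n{\left(r,Q \right)} = - \frac{\sqrt{112 + Q}}{3}$ ($n{\left(r,Q \right)} = - \frac{\sqrt{Q + 112}}{3} = - \frac{\sqrt{112 + Q}}{3}$)
$\frac{1}{-47440 + n{\left(228,-182 \right)}} = \frac{1}{-47440 - \frac{\sqrt{112 - 182}}{3}} = \frac{1}{-47440 - \frac{\sqrt{-70}}{3}} = \frac{1}{-47440 - \frac{i \sqrt{70}}{3}}$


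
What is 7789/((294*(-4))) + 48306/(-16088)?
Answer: -22764661/2364936 ≈ -9.6259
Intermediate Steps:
7789/((294*(-4))) + 48306/(-16088) = 7789/(-1176) + 48306*(-1/16088) = 7789*(-1/1176) - 24153/8044 = -7789/1176 - 24153/8044 = -22764661/2364936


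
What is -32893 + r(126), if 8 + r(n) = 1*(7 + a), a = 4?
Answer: -32890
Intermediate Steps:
r(n) = 3 (r(n) = -8 + 1*(7 + 4) = -8 + 1*11 = -8 + 11 = 3)
-32893 + r(126) = -32893 + 3 = -32890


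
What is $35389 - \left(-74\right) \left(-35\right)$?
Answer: $32799$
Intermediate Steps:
$35389 - \left(-74\right) \left(-35\right) = 35389 - 2590 = 32799$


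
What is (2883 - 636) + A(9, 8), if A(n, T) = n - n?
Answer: 2247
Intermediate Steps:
A(n, T) = 0
(2883 - 636) + A(9, 8) = (2883 - 636) + 0 = 2247 + 0 = 2247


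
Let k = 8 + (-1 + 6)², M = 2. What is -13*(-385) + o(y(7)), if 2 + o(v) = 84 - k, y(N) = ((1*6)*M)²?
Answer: 5054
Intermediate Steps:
y(N) = 144 (y(N) = ((1*6)*2)² = (6*2)² = 12² = 144)
k = 33 (k = 8 + 5² = 8 + 25 = 33)
o(v) = 49 (o(v) = -2 + (84 - 1*33) = -2 + (84 - 33) = -2 + 51 = 49)
-13*(-385) + o(y(7)) = -13*(-385) + 49 = 5005 + 49 = 5054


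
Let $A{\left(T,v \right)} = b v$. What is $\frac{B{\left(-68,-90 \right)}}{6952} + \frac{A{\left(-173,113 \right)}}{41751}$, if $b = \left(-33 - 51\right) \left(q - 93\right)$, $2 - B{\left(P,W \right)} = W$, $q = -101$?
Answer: $\frac{1067132299}{24187746} \approx 44.119$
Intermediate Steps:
$B{\left(P,W \right)} = 2 - W$
$b = 16296$ ($b = \left(-33 - 51\right) \left(-101 - 93\right) = \left(-84\right) \left(-194\right) = 16296$)
$A{\left(T,v \right)} = 16296 v$
$\frac{B{\left(-68,-90 \right)}}{6952} + \frac{A{\left(-173,113 \right)}}{41751} = \frac{2 - -90}{6952} + \frac{16296 \cdot 113}{41751} = \left(2 + 90\right) \frac{1}{6952} + 1841448 \cdot \frac{1}{41751} = 92 \cdot \frac{1}{6952} + \frac{613816}{13917} = \frac{23}{1738} + \frac{613816}{13917} = \frac{1067132299}{24187746}$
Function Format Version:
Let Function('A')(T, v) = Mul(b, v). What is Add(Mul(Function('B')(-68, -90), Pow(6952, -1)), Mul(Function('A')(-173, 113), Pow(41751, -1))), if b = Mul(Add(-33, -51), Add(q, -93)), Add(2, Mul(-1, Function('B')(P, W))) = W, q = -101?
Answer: Rational(1067132299, 24187746) ≈ 44.119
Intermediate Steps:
Function('B')(P, W) = Add(2, Mul(-1, W))
b = 16296 (b = Mul(Add(-33, -51), Add(-101, -93)) = Mul(-84, -194) = 16296)
Function('A')(T, v) = Mul(16296, v)
Add(Mul(Function('B')(-68, -90), Pow(6952, -1)), Mul(Function('A')(-173, 113), Pow(41751, -1))) = Add(Mul(Add(2, Mul(-1, -90)), Pow(6952, -1)), Mul(Mul(16296, 113), Pow(41751, -1))) = Add(Mul(Add(2, 90), Rational(1, 6952)), Mul(1841448, Rational(1, 41751))) = Add(Mul(92, Rational(1, 6952)), Rational(613816, 13917)) = Add(Rational(23, 1738), Rational(613816, 13917)) = Rational(1067132299, 24187746)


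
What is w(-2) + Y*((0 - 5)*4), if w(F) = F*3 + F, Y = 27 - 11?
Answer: -328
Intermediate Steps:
Y = 16
w(F) = 4*F (w(F) = 3*F + F = 4*F)
w(-2) + Y*((0 - 5)*4) = 4*(-2) + 16*((0 - 5)*4) = -8 + 16*(-5*4) = -8 + 16*(-20) = -8 - 320 = -328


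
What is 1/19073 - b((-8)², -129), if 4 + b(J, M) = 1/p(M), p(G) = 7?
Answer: 514978/133511 ≈ 3.8572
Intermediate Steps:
b(J, M) = -27/7 (b(J, M) = -4 + 1/7 = -4 + ⅐ = -27/7)
1/19073 - b((-8)², -129) = 1/19073 - 1*(-27/7) = 1/19073 + 27/7 = 514978/133511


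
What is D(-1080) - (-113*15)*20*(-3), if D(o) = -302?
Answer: -102002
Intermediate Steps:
D(-1080) - (-113*15)*20*(-3) = -302 - (-113*15)*20*(-3) = -302 - (-1695)*(-60) = -302 - 1*101700 = -302 - 101700 = -102002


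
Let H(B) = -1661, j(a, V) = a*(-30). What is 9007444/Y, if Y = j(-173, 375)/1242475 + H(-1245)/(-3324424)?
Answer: 7441074185730554720/3863502307 ≈ 1.9260e+9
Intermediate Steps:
j(a, V) = -30*a
Y = 3863502307/826102741880 (Y = -30*(-173)/1242475 - 1661/(-3324424) = 5190*(1/1242475) - 1661*(-1/3324424) = 1038/248495 + 1661/3324424 = 3863502307/826102741880 ≈ 0.0046768)
9007444/Y = 9007444/(3863502307/826102741880) = 9007444*(826102741880/3863502307) = 7441074185730554720/3863502307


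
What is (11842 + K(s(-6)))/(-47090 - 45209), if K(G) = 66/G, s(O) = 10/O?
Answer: -59012/461495 ≈ -0.12787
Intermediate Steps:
(11842 + K(s(-6)))/(-47090 - 45209) = (11842 + 66/((10/(-6))))/(-47090 - 45209) = (11842 + 66/((10*(-⅙))))/(-92299) = (11842 + 66/(-5/3))*(-1/92299) = (11842 + 66*(-⅗))*(-1/92299) = (11842 - 198/5)*(-1/92299) = (59012/5)*(-1/92299) = -59012/461495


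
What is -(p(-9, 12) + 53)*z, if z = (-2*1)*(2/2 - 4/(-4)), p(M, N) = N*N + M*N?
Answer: 356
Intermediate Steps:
p(M, N) = N² + M*N
z = -4 (z = -2*(2*(½) - 4*(-¼)) = -2*(1 + 1) = -2*2 = -4)
-(p(-9, 12) + 53)*z = -(12*(-9 + 12) + 53)*(-4) = -(12*3 + 53)*(-4) = -(36 + 53)*(-4) = -89*(-4) = -1*(-356) = 356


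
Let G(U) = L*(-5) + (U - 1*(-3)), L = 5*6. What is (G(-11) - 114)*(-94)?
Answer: 25568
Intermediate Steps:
L = 30
G(U) = -147 + U (G(U) = 30*(-5) + (U - 1*(-3)) = -150 + (U + 3) = -150 + (3 + U) = -147 + U)
(G(-11) - 114)*(-94) = ((-147 - 11) - 114)*(-94) = (-158 - 114)*(-94) = -272*(-94) = 25568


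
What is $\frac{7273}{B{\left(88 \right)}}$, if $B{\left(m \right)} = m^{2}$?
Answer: $\frac{7273}{7744} \approx 0.93918$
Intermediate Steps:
$\frac{7273}{B{\left(88 \right)}} = \frac{7273}{88^{2}} = \frac{7273}{7744}$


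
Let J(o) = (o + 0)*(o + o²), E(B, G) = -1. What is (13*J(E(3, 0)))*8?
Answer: 0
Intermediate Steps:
J(o) = o*(o + o²)
(13*J(E(3, 0)))*8 = (13*((-1)²*(1 - 1)))*8 = (13*(1*0))*8 = (13*0)*8 = 0*8 = 0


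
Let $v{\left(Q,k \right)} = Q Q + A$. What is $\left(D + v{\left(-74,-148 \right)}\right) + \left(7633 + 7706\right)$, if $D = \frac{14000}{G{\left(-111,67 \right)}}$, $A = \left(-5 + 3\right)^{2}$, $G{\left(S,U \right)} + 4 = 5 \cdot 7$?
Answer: $\frac{659389}{31} \approx 21271.0$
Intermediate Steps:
$G{\left(S,U \right)} = 31$ ($G{\left(S,U \right)} = -4 + 5 \cdot 7 = -4 + 35 = 31$)
$A = 4$ ($A = \left(-2\right)^{2} = 4$)
$v{\left(Q,k \right)} = 4 + Q^{2}$ ($v{\left(Q,k \right)} = Q Q + 4 = Q^{2} + 4 = 4 + Q^{2}$)
$D = \frac{14000}{31} \approx 451.61$
$\left(D + v{\left(-74,-148 \right)}\right) + \left(7633 + 7706\right) = \left(\frac{14000}{31} + \left(4 + \left(-74\right)^{2}\right)\right) + \left(7633 + 7706\right) = \left(\frac{14000}{31} + \left(4 + 5476\right)\right) + 15339 = \left(\frac{14000}{31} + 5480\right) + 15339 = \frac{183880}{31} + 15339 = \frac{659389}{31}$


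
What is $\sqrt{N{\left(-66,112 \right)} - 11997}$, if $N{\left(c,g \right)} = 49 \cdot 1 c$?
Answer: $i \sqrt{15231} \approx 123.41 i$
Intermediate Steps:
$N{\left(c,g \right)} = 49 c$
$\sqrt{N{\left(-66,112 \right)} - 11997} = \sqrt{49 \left(-66\right) - 11997} = \sqrt{-3234 - 11997} = \sqrt{-15231} = i \sqrt{15231}$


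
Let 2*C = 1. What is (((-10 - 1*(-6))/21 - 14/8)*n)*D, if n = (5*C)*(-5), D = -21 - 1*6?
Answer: -36675/56 ≈ -654.91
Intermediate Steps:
C = ½ (C = (½)*1 = ½ ≈ 0.50000)
D = -27 (D = -21 - 6 = -27)
n = -25/2 (n = (5*(½))*(-5) = (5/2)*(-5) = -25/2 ≈ -12.500)
(((-10 - 1*(-6))/21 - 14/8)*n)*D = (((-10 - 1*(-6))/21 - 14/8)*(-25/2))*(-27) = (((-10 + 6)*(1/21) - 14*⅛)*(-25/2))*(-27) = ((-4*1/21 - 7/4)*(-25/2))*(-27) = ((-4/21 - 7/4)*(-25/2))*(-27) = -163/84*(-25/2)*(-27) = (4075/168)*(-27) = -36675/56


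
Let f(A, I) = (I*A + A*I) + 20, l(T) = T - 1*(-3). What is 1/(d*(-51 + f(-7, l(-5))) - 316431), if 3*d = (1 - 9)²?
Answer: -1/316495 ≈ -3.1596e-6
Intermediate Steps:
d = 64/3 (d = (1 - 9)²/3 = (⅓)*(-8)² = (⅓)*64 = 64/3 ≈ 21.333)
l(T) = 3 + T (l(T) = T + 3 = 3 + T)
f(A, I) = 20 + 2*A*I (f(A, I) = (A*I + A*I) + 20 = 2*A*I + 20 = 20 + 2*A*I)
1/(d*(-51 + f(-7, l(-5))) - 316431) = 1/(64*(-51 + (20 + 2*(-7)*(3 - 5)))/3 - 316431) = 1/(64*(-51 + (20 + 2*(-7)*(-2)))/3 - 316431) = 1/(64*(-51 + (20 + 28))/3 - 316431) = 1/(64*(-51 + 48)/3 - 316431) = 1/((64/3)*(-3) - 316431) = 1/(-64 - 316431) = 1/(-316495) = -1/316495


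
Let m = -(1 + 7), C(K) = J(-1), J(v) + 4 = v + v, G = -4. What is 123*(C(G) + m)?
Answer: -1722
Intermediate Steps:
J(v) = -4 + 2*v (J(v) = -4 + (v + v) = -4 + 2*v)
C(K) = -6 (C(K) = -4 + 2*(-1) = -4 - 2 = -6)
m = -8 (m = -1*8 = -8)
123*(C(G) + m) = 123*(-6 - 8) = 123*(-14) = -1722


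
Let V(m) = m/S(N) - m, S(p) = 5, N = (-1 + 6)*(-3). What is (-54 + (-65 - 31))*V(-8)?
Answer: -960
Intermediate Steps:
N = -15 (N = 5*(-3) = -15)
V(m) = -4*m/5 (V(m) = m/5 - m = -4*m/5)
(-54 + (-65 - 31))*V(-8) = (-54 + (-65 - 31))*(-⅘*(-8)) = (-54 - 96)*(32/5) = -150*32/5 = -960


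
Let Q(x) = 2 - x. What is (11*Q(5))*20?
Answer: -660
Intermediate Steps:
(11*Q(5))*20 = (11*(2 - 1*5))*20 = (11*(2 - 5))*20 = (11*(-3))*20 = -33*20 = -660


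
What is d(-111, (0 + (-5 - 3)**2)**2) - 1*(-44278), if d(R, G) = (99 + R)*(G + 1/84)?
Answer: -34119/7 ≈ -4874.1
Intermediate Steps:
d(R, G) = (99 + R)*(1/84 + G) (d(R, G) = (99 + R)*(G + 1/84) = (99 + R)*(1/84 + G))
d(-111, (0 + (-5 - 3)**2)**2) - 1*(-44278) = (33/28 + 99*(0 + (-5 - 3)**2)**2 + (1/84)*(-111) + (0 + (-5 - 3)**2)**2*(-111)) - 1*(-44278) = (33/28 + 99*(0 + (-8)**2)**2 - 37/28 + (0 + (-8)**2)**2*(-111)) + 44278 = (33/28 + 99*(0 + 64)**2 - 37/28 + (0 + 64)**2*(-111)) + 44278 = (33/28 + 99*64**2 - 37/28 + 64**2*(-111)) + 44278 = (33/28 + 99*4096 - 37/28 + 4096*(-111)) + 44278 = (33/28 + 405504 - 37/28 - 454656) + 44278 = -344065/7 + 44278 = -34119/7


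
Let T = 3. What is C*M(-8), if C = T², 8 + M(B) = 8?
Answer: 0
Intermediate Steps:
M(B) = 0 (M(B) = -8 + 8 = 0)
C = 9 (C = 3² = 9)
C*M(-8) = 9*0 = 0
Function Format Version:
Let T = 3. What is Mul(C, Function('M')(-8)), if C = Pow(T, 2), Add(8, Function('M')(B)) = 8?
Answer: 0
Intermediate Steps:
Function('M')(B) = 0 (Function('M')(B) = Add(-8, 8) = 0)
C = 9 (C = Pow(3, 2) = 9)
Mul(C, Function('M')(-8)) = Mul(9, 0) = 0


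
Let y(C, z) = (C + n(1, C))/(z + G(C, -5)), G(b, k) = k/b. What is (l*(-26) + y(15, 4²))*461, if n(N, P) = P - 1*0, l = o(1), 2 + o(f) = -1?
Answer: 1731516/47 ≈ 36841.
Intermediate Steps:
o(f) = -3 (o(f) = -2 - 1 = -3)
l = -3
n(N, P) = P (n(N, P) = P + 0 = P)
y(C, z) = 2*C/(z - 5/C) (y(C, z) = (C + C)/(z - 5/C) = (2*C)/(z - 5/C) = 2*C/(z - 5/C))
(l*(-26) + y(15, 4²))*461 = (-3*(-26) + 2*15²/(-5 + 15*4²))*461 = (78 + 2*225/(-5 + 15*16))*461 = (78 + 2*225/(-5 + 240))*461 = (78 + 2*225/235)*461 = (78 + 2*225*(1/235))*461 = (78 + 90/47)*461 = (3756/47)*461 = 1731516/47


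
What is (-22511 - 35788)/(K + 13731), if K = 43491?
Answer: -19433/19074 ≈ -1.0188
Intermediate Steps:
(-22511 - 35788)/(K + 13731) = (-22511 - 35788)/(43491 + 13731) = -58299/57222 = -58299*1/57222 = -19433/19074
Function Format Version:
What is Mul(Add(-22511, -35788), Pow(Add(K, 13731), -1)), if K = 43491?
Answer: Rational(-19433, 19074) ≈ -1.0188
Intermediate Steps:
Mul(Add(-22511, -35788), Pow(Add(K, 13731), -1)) = Mul(Add(-22511, -35788), Pow(Add(43491, 13731), -1)) = Mul(-58299, Pow(57222, -1)) = Mul(-58299, Rational(1, 57222)) = Rational(-19433, 19074)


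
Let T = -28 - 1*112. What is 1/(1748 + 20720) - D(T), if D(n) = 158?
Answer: -3549943/22468 ≈ -158.00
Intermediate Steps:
T = -140 (T = -28 - 112 = -140)
1/(1748 + 20720) - D(T) = 1/(1748 + 20720) - 1*158 = 1/22468 - 158 = -3549943/22468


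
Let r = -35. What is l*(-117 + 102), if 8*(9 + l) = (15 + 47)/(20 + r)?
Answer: 571/4 ≈ 142.75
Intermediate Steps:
l = -571/60 (l = -9 + ((15 + 47)/(20 - 35))/8 = -9 + (62/(-15))/8 = -9 + (62*(-1/15))/8 = -9 + (1/8)*(-62/15) = -9 - 31/60 = -571/60 ≈ -9.5167)
l*(-117 + 102) = -571*(-117 + 102)/60 = -571/60*(-15) = 571/4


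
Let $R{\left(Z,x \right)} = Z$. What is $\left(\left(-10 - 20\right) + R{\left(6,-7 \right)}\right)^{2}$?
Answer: $576$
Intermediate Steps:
$\left(\left(-10 - 20\right) + R{\left(6,-7 \right)}\right)^{2} = \left(\left(-10 - 20\right) + 6\right)^{2} = \left(-30 + 6\right)^{2} = \left(-24\right)^{2} = 576$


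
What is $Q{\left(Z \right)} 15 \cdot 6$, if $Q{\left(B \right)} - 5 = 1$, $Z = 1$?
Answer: $540$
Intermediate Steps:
$Q{\left(B \right)} = 6$ ($Q{\left(B \right)} = 5 + 1 = 6$)
$Q{\left(Z \right)} 15 \cdot 6 = 6 \cdot 15 \cdot 6 = 90 \cdot 6 = 540$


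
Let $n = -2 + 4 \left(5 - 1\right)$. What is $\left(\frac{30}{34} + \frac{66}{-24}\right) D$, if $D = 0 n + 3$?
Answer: $- \frac{381}{68} \approx -5.6029$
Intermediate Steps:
$n = 14$ ($n = -2 + 4 \cdot 4 = -2 + 16 = 14$)
$D = 3$ ($D = 0 \cdot 14 + 3 = 0 + 3 = 3$)
$\left(\frac{30}{34} + \frac{66}{-24}\right) D = \left(\frac{30}{34} + \frac{66}{-24}\right) 3 = \left(30 \cdot \frac{1}{34} + 66 \left(- \frac{1}{24}\right)\right) 3 = \left(\frac{15}{17} - \frac{11}{4}\right) 3 = \left(- \frac{127}{68}\right) 3 = - \frac{381}{68}$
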